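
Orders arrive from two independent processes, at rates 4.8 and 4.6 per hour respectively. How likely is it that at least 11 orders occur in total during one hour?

Independent Poisson processes superpose: combined rate λ = 4.8 + 4.6 = 9.4 per hour.
So μ = 9.4.
P(N ≥ 11) = 1 − P(N ≤ 10) ≈ 0.3424.

0.3424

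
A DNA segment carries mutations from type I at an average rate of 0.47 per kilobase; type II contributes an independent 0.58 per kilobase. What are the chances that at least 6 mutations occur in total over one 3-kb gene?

0.0998

Independent Poisson processes superpose: combined rate λ = 0.47 + 0.58 = 1.05 per kilobase.
Over the interval, μ = 1.05 × 3 = 3.15 (a 3-kb gene = 3 kilobases).
P(N ≥ 6) = 1 − P(N ≤ 5) ≈ 0.0998.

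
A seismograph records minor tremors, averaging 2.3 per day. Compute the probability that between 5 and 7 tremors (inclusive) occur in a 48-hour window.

Over the interval, μ = 2.3 × 2 = 4.6 (a 48-hour window = 2 days).
P(5 ≤ N ≤ 7) = Σ_{j=5}^{7} e^(−4.6) · 4.6^j/j! ≈ 0.3917.

0.3917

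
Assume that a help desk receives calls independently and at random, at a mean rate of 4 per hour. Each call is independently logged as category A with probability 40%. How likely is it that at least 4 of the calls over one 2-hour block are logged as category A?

Thinning: the calls that are logged as category A themselves form a Poisson process with rate 0.4 × 4 = 1.6 per hour.
Over the interval, μ = 1.6 × 2 = 3.2 (a 2-hour block = 2 hours).
P(N ≥ 4) = 1 − P(N ≤ 3) ≈ 0.3975.

0.3975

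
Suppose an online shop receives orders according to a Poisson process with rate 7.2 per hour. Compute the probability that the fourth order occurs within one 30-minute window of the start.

0.4848

Over the interval, μ = 7.2 × 0.5 = 3.6 (a 30-minute window = 0.5 hours).
The fourth arrival falls in the interval iff at least 4 events occur there: P(S_4 ≤ t) = P(N ≥ 4) = 1 − P(N ≤ 3) ≈ 0.4848.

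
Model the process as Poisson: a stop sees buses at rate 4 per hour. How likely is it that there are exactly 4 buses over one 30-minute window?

Over the interval, μ = 4 × 0.5 = 2 (a 30-minute window = 0.5 hours).
P(N = 4) = e^(−μ) μ^4/4! = e^(−2) · 2^4/24 ≈ 0.0902.

0.0902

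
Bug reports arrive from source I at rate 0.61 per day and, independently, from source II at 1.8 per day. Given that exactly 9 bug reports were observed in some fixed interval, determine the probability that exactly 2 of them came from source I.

0.2990

Given the total, each event is independently from source I with probability p = λ_I/(λ_I+λ_II) = 0.61/2.41 ≈ 0.2531.
So K ~ Binomial(9, 0.61/2.41): P(K = 2) = C(9,2) · (0.61/2.41)^2 · (1.8/2.41)^7 ≈ 0.2990.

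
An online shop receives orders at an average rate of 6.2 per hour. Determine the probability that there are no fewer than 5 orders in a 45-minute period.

0.4961

Over the interval, μ = 6.2 × 0.75 = 4.65 (a 45-minute period = 0.75 hours).
P(N ≥ 5) = 1 − P(N ≤ 4) = 1 − Σ_{j=0}^{4} e^(−μ) μ^j/j! ≈ 0.4961.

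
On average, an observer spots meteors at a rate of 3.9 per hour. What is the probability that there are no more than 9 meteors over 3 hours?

0.2696

Over the interval, μ = 3.9 × 3 = 11.7 (3 hours).
P(N ≤ 9) = Σ_{j=0}^{9} e^(−μ) μ^j/j! ≈ 0.2696.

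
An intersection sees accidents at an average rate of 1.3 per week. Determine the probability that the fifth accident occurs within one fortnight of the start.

0.1226

Over the interval, μ = 1.3 × 2 = 2.6 (a fortnight = 2 weeks).
The fifth arrival falls in the interval iff at least 5 events occur there: P(S_5 ≤ t) = P(N ≥ 5) = 1 − P(N ≤ 4) ≈ 0.1226.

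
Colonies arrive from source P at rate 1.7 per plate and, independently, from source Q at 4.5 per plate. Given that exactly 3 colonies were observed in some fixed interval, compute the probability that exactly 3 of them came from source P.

Given the total, each event is independently from source P with probability p = λ_P/(λ_P+λ_Q) = 1.7/6.2 ≈ 0.2742.
So K ~ Binomial(3, 1.7/6.2): P(K = 3) = C(3,3) · (1.7/6.2)^3 · (4.5/6.2)^0 ≈ 0.0206.

0.0206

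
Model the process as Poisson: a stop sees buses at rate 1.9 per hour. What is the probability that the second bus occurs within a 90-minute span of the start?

Over the interval, μ = 1.9 × 1.5 = 2.85 (a 90-minute span = 1.5 hours).
The second arrival falls in the interval iff at least 2 events occur there: P(S_2 ≤ t) = P(N ≥ 2) = 1 − P(N ≤ 1) ≈ 0.7773.

0.7773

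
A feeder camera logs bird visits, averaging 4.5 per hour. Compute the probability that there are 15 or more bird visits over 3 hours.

Over the interval, μ = 4.5 × 3 = 13.5 (3 hours).
P(N ≥ 15) = 1 − P(N ≤ 14) = 1 − Σ_{j=0}^{14} e^(−μ) μ^j/j! ≈ 0.3767.

0.3767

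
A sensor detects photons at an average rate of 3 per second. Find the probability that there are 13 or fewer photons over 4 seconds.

Over the interval, μ = 3 × 4 = 12 (4 seconds).
P(N ≤ 13) = Σ_{j=0}^{13} e^(−μ) μ^j/j! ≈ 0.6815.

0.6815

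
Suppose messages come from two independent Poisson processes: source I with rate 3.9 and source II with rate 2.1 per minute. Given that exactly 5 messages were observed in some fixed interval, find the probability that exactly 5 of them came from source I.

0.1160

Given the total, each event is independently from source I with probability p = λ_I/(λ_I+λ_II) = 3.9/6 = 0.6500.
So K ~ Binomial(5, 3.9/6): P(K = 5) = C(5,5) · (3.9/6)^5 · (2.1/6)^0 ≈ 0.1160.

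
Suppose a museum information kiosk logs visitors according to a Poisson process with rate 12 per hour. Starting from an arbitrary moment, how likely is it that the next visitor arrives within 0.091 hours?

0.6645

Inter-arrival times are exponential with rate λ = 12 per hour.
P(T ≤ 0.091) = 1 − e^(−λt) = 1 − e^(−12 × 0.091) = 1 − e^(−1.092) ≈ 0.6645.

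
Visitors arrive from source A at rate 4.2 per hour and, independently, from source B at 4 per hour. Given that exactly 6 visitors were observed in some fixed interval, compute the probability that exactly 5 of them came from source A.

0.1032

Given the total, each event is independently from source A with probability p = λ_A/(λ_A+λ_B) = 4.2/8.2 ≈ 0.5122.
So K ~ Binomial(6, 4.2/8.2): P(K = 5) = C(6,5) · (4.2/8.2)^5 · (4/8.2)^1 ≈ 0.1032.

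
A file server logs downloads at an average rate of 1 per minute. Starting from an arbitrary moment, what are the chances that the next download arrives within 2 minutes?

Inter-arrival times are exponential with rate λ = 1 per minute.
P(T ≤ 2) = 1 − e^(−λt) = 1 − e^(−1 × 2) = 1 − e^(−2) ≈ 0.8647.

0.8647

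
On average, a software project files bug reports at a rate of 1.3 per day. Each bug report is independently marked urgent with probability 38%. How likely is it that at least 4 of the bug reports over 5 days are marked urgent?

Thinning: the bug reports that are marked urgent themselves form a Poisson process with rate 0.38 × 1.3 = 0.494 per day.
Over the interval, μ = 0.494 × 5 = 2.47 (5 days).
P(N ≥ 4) = 1 − P(N ≤ 3) ≈ 0.2360.

0.2360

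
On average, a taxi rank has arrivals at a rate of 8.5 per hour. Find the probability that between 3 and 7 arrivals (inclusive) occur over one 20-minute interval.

Over the interval, μ = 8.5 × 1/3 ≈ 2.83333 (a 20-minute interval = 1/3 hours).
P(3 ≤ N ≤ 7) = Σ_{j=3}^{7} e^(−2.83333) · 2.83333^j/j! ≈ 0.5298.

0.5298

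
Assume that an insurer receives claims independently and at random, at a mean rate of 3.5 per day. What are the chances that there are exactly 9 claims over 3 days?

Over the interval, μ = 3.5 × 3 = 10.5 (3 days).
P(N = 9) = e^(−μ) μ^9/9! = e^(−10.5) · 10.5^9/362880 ≈ 0.1177.

0.1177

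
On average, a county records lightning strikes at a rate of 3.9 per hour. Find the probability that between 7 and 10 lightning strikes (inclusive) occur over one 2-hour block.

0.4968

Over the interval, μ = 3.9 × 2 = 7.8 (a 2-hour block = 2 hours).
P(7 ≤ N ≤ 10) = Σ_{j=7}^{10} e^(−7.8) · 7.8^j/j! ≈ 0.4968.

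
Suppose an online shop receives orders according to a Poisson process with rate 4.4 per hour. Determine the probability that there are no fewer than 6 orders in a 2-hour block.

Over the interval, μ = 4.4 × 2 = 8.8 (a 2-hour block = 2 hours).
P(N ≥ 6) = 1 − P(N ≤ 5) = 1 − Σ_{j=0}^{5} e^(−μ) μ^j/j! ≈ 0.8716.

0.8716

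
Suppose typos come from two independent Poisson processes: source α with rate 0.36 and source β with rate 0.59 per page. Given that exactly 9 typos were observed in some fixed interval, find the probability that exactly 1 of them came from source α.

Given the total, each event is independently from source α with probability p = λ_α/(λ_α+λ_β) = 0.36/0.95 ≈ 0.3789.
So K ~ Binomial(9, 0.36/0.95): P(K = 1) = C(9,1) · (0.36/0.95)^1 · (0.59/0.95)^8 ≈ 0.0755.

0.0755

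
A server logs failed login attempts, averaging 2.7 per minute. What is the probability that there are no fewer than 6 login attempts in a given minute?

0.0567

With mean μ = 2.7 per minute,
P(N ≥ 6) = 1 − P(N ≤ 5) = 1 − Σ_{j=0}^{5} e^(−μ) μ^j/j! ≈ 0.0567.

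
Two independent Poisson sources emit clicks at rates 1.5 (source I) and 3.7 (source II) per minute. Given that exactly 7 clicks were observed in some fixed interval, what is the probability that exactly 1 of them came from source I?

Given the total, each event is independently from source I with probability p = λ_I/(λ_I+λ_II) = 1.5/5.2 ≈ 0.2885.
So K ~ Binomial(7, 1.5/5.2): P(K = 1) = C(7,1) · (1.5/5.2)^1 · (3.7/5.2)^6 ≈ 0.2620.

0.2620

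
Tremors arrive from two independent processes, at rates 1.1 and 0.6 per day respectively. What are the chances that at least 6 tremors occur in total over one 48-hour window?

Independent Poisson processes superpose: combined rate λ = 1.1 + 0.6 = 1.7 per day.
Over the interval, μ = 1.7 × 2 = 3.4 (a 48-hour window = 2 days).
P(N ≥ 6) = 1 − P(N ≤ 5) ≈ 0.1295.

0.1295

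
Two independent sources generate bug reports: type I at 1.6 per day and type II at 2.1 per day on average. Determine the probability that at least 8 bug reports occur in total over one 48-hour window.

Independent Poisson processes superpose: combined rate λ = 1.6 + 2.1 = 3.7 per day.
Over the interval, μ = 3.7 × 2 = 7.4 (a 48-hour window = 2 days).
P(N ≥ 8) = 1 − P(N ≤ 7) ≈ 0.4607.

0.4607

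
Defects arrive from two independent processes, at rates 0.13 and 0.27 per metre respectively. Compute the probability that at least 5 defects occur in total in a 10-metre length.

0.3712

Independent Poisson processes superpose: combined rate λ = 0.13 + 0.27 = 0.4 per metre.
Over the interval, μ = 0.4 × 10 = 4 (a 10-metre length = 10 metres).
P(N ≥ 5) = 1 − P(N ≤ 4) ≈ 0.3712.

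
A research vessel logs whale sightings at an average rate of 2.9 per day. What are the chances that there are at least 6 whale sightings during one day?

0.0742

With mean μ = 2.9 per day,
P(N ≥ 6) = 1 − P(N ≤ 5) = 1 − Σ_{j=0}^{5} e^(−μ) μ^j/j! ≈ 0.0742.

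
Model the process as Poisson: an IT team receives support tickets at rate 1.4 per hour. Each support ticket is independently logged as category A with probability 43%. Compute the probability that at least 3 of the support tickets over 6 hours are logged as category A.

Thinning: the support tickets that are logged as category A themselves form a Poisson process with rate 0.43 × 1.4 = 0.602 per hour.
Over the interval, μ = 0.602 × 6 = 3.612 (6 hours).
P(N ≥ 3) = 1 − P(N ≤ 2) ≈ 0.6994.

0.6994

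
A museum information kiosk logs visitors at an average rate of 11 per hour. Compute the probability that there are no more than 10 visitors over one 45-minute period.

0.7903

Over the interval, μ = 11 × 0.75 = 8.25 (a 45-minute period = 0.75 hours).
P(N ≤ 10) = Σ_{j=0}^{10} e^(−μ) μ^j/j! ≈ 0.7903.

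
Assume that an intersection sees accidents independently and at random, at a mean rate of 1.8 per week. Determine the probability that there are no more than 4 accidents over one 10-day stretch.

Over the interval, μ = 1.8 × 10/7 ≈ 2.57143 (a 10-day stretch = 10/7 weeks).
P(N ≤ 4) = Σ_{j=0}^{4} e^(−μ) μ^j/j! ≈ 0.8814.

0.8814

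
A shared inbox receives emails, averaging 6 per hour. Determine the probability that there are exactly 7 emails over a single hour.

With mean μ = 6 per hour,
P(N = 7) = e^(−μ) μ^7/7! = e^(−6) · 6^7/5040 ≈ 0.1377.

0.1377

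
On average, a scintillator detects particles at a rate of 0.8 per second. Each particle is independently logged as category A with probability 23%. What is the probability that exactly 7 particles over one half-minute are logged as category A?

Thinning: the particles that are logged as category A themselves form a Poisson process with rate 0.23 × 0.8 = 0.184 per second.
Over the interval, μ = 0.184 × 30 = 5.52 (a half-minute = 30 seconds).
P(N = 7) = e^(−5.52) · 5.52^7/7! ≈ 0.1241.

0.1241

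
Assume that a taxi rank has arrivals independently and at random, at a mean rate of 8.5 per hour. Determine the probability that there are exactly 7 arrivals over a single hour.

With mean μ = 8.5 per hour,
P(N = 7) = e^(−μ) μ^7/7! = e^(−8.5) · 8.5^7/5040 ≈ 0.1294.

0.1294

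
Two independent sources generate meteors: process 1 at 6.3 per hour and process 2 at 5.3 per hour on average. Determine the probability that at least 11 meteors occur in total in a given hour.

0.6095

Independent Poisson processes superpose: combined rate λ = 6.3 + 5.3 = 11.6 per hour.
So μ = 11.6.
P(N ≥ 11) = 1 − P(N ≤ 10) ≈ 0.6095.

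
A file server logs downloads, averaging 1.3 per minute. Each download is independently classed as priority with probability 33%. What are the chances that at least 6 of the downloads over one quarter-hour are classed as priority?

Thinning: the downloads that are classed as priority themselves form a Poisson process with rate 0.33 × 1.3 = 0.429 per minute.
Over the interval, μ = 0.429 × 15 = 6.435 (a quarter-hour = 15 minutes).
P(N ≥ 6) = 1 − P(N ≤ 5) ≈ 0.6214.

0.6214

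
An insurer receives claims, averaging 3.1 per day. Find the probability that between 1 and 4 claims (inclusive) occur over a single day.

With mean μ = 3.1 per day,
P(1 ≤ N ≤ 4) = Σ_{j=1}^{4} e^(−3.1) · 3.1^j/j! ≈ 0.7531.

0.7531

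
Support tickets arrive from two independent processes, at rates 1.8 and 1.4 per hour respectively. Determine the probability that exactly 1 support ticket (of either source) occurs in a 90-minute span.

0.0395

Independent Poisson processes superpose: combined rate λ = 1.8 + 1.4 = 3.2 per hour.
Over the interval, μ = 3.2 × 1.5 = 4.8 (a 90-minute span = 1.5 hours).
P(N = 1) = e^(−4.8) · 4.8^1/1! ≈ 0.0395.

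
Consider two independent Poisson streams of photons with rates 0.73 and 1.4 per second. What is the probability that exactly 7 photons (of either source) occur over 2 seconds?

Independent Poisson processes superpose: combined rate λ = 0.73 + 1.4 = 2.13 per second.
Over the interval, μ = 2.13 × 2 = 4.26 (2 seconds).
P(N = 7) = e^(−4.26) · 4.26^7/7! ≈ 0.0713.

0.0713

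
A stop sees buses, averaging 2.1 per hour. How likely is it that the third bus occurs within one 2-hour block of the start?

0.7898

Over the interval, μ = 2.1 × 2 = 4.2 (a 2-hour block = 2 hours).
The third arrival falls in the interval iff at least 3 events occur there: P(S_3 ≤ t) = P(N ≥ 3) = 1 − P(N ≤ 2) ≈ 0.7898.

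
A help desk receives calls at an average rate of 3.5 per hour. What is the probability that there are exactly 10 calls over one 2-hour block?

Over the interval, μ = 3.5 × 2 = 7 (a 2-hour block = 2 hours).
P(N = 10) = e^(−μ) μ^10/10! = e^(−7) · 7^10/3628800 ≈ 0.0710.

0.0710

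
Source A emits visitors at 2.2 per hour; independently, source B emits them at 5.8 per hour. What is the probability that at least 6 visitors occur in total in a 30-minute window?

0.2149

Independent Poisson processes superpose: combined rate λ = 2.2 + 5.8 = 8 per hour.
Over the interval, μ = 8 × 0.5 = 4 (a 30-minute window = 0.5 hours).
P(N ≥ 6) = 1 − P(N ≤ 5) ≈ 0.2149.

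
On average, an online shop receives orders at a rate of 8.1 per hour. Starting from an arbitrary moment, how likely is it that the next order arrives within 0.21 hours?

0.8175

Inter-arrival times are exponential with rate λ = 8.1 per hour.
P(T ≤ 0.21) = 1 − e^(−λt) = 1 − e^(−8.1 × 0.21) = 1 − e^(−1.701) ≈ 0.8175.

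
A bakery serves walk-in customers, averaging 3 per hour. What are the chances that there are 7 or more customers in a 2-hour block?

Over the interval, μ = 3 × 2 = 6 (a 2-hour block = 2 hours).
P(N ≥ 7) = 1 − P(N ≤ 6) = 1 − Σ_{j=0}^{6} e^(−μ) μ^j/j! ≈ 0.3937.

0.3937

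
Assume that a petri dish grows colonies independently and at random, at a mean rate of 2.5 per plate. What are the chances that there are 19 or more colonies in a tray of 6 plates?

Over the interval, μ = 2.5 × 6 = 15 (a tray of 6 plates = 6 plates).
P(N ≥ 19) = 1 − P(N ≤ 18) = 1 − Σ_{j=0}^{18} e^(−μ) μ^j/j! ≈ 0.1805.

0.1805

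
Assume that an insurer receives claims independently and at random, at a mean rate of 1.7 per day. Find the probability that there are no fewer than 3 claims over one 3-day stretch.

Over the interval, μ = 1.7 × 3 = 5.1 (a 3-day stretch = 3 days).
P(N ≥ 3) = 1 − P(N ≤ 2) = 1 − Σ_{j=0}^{2} e^(−μ) μ^j/j! ≈ 0.8835.

0.8835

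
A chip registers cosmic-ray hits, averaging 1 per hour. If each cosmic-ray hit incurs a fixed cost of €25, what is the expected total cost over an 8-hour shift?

E[N] = 1 × 8 = 8 (an 8-hour shift = 8 hours); E[cost] = 8 × €25 = €200.

€200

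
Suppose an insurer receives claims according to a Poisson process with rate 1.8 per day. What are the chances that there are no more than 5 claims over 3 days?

Over the interval, μ = 1.8 × 3 = 5.4 (3 days).
P(N ≤ 5) = Σ_{j=0}^{5} e^(−μ) μ^j/j! ≈ 0.5461.

0.5461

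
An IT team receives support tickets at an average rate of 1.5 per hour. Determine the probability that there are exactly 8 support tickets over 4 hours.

Over the interval, μ = 1.5 × 4 = 6 (4 hours).
P(N = 8) = e^(−μ) μ^8/8! = e^(−6) · 6^8/40320 ≈ 0.1033.

0.1033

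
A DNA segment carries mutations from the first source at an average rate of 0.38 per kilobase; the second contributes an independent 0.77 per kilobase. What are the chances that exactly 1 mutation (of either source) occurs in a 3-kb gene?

Independent Poisson processes superpose: combined rate λ = 0.38 + 0.77 = 1.15 per kilobase.
Over the interval, μ = 1.15 × 3 = 3.45 (a 3-kb gene = 3 kilobases).
P(N = 1) = e^(−3.45) · 3.45^1/1! ≈ 0.1095.

0.1095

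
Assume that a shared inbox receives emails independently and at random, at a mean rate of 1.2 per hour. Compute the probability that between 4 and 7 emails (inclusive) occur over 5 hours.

0.5928

Over the interval, μ = 1.2 × 5 = 6 (5 hours).
P(4 ≤ N ≤ 7) = Σ_{j=4}^{7} e^(−6) · 6^j/j! ≈ 0.5928.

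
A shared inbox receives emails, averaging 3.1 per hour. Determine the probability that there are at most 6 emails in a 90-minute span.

Over the interval, μ = 3.1 × 1.5 = 4.65 (a 90-minute span = 1.5 hours).
P(N ≤ 6) = Σ_{j=0}^{6} e^(−μ) μ^j/j! ≈ 0.8114.

0.8114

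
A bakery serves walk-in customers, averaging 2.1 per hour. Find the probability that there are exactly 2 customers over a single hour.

0.2700

With mean μ = 2.1 per hour,
P(N = 2) = e^(−μ) μ^2/2! = e^(−2.1) · 2.1^2/2 ≈ 0.2700.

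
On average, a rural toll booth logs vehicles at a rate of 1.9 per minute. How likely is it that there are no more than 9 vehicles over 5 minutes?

0.5218

Over the interval, μ = 1.9 × 5 = 9.5 (5 minutes).
P(N ≤ 9) = Σ_{j=0}^{9} e^(−μ) μ^j/j! ≈ 0.5218.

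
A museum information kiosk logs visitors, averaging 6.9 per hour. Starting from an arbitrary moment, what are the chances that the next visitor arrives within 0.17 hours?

0.6906

Inter-arrival times are exponential with rate λ = 6.9 per hour.
P(T ≤ 0.17) = 1 − e^(−λt) = 1 − e^(−6.9 × 0.17) = 1 − e^(−1.173) ≈ 0.6906.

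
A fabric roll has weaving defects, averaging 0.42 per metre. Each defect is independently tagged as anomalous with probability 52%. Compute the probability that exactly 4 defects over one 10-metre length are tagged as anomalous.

0.1067

Thinning: the defects that are tagged as anomalous themselves form a Poisson process with rate 0.52 × 0.42 = 0.2184 per metre.
Over the interval, μ = 0.2184 × 10 = 2.184 (a 10-metre length = 10 metres).
P(N = 4) = e^(−2.184) · 2.184^4/4! ≈ 0.1067.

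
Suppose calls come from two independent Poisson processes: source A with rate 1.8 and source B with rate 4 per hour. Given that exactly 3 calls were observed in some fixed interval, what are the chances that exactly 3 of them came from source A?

Given the total, each event is independently from source A with probability p = λ_A/(λ_A+λ_B) = 1.8/5.8 ≈ 0.3103.
So K ~ Binomial(3, 1.8/5.8): P(K = 3) = C(3,3) · (1.8/5.8)^3 · (4/5.8)^0 ≈ 0.0299.

0.0299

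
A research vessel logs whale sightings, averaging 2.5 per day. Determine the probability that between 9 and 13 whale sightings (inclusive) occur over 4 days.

Over the interval, μ = 2.5 × 4 = 10 (4 days).
P(9 ≤ N ≤ 13) = Σ_{j=9}^{13} e^(−10) · 10^j/j! ≈ 0.5316.

0.5316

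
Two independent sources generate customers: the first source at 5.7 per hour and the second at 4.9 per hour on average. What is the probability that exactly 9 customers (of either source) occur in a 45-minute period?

0.1233

Independent Poisson processes superpose: combined rate λ = 5.7 + 4.9 = 10.6 per hour.
Over the interval, μ = 10.6 × 0.75 = 7.95 (a 45-minute period = 0.75 hours).
P(N = 9) = e^(−7.95) · 7.95^9/9! ≈ 0.1233.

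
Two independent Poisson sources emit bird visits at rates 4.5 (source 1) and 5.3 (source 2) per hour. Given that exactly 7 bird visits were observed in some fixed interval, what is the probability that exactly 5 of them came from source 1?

Given the total, each event is independently from source 1 with probability p = λ_1/(λ_1+λ_2) = 4.5/9.8 ≈ 0.4592.
So K ~ Binomial(7, 4.5/9.8): P(K = 5) = C(7,5) · (4.5/9.8)^5 · (5.3/9.8)^2 ≈ 0.1254.

0.1254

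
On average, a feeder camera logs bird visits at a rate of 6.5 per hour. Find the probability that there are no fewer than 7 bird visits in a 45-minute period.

0.2198

Over the interval, μ = 6.5 × 0.75 = 4.875 (a 45-minute period = 0.75 hours).
P(N ≥ 7) = 1 − P(N ≤ 6) = 1 − Σ_{j=0}^{6} e^(−μ) μ^j/j! ≈ 0.2198.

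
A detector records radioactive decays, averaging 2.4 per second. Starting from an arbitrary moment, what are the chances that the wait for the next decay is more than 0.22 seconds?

The wait for the next event is exponential with rate λ = 2.4 per second.
P(T > 0.22) = e^(−λt) = e^(−2.4 × 0.22) = e^(−0.528) ≈ 0.5898.

0.5898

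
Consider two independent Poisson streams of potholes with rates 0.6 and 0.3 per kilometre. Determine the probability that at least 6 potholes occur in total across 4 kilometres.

0.1559

Independent Poisson processes superpose: combined rate λ = 0.6 + 0.3 = 0.9 per kilometre.
Over the interval, μ = 0.9 × 4 = 3.6 (4 kilometres).
P(N ≥ 6) = 1 − P(N ≤ 5) ≈ 0.1559.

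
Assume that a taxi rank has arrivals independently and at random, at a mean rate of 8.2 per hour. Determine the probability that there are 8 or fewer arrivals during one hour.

0.5647

With mean μ = 8.2 per hour,
P(N ≤ 8) = Σ_{j=0}^{8} e^(−μ) μ^j/j! ≈ 0.5647.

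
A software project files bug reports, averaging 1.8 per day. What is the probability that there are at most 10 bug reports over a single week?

0.2876

Over the interval, μ = 1.8 × 7 = 12.6 (a week = 7 days).
P(N ≤ 10) = Σ_{j=0}^{10} e^(−μ) μ^j/j! ≈ 0.2876.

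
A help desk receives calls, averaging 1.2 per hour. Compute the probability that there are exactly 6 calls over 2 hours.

0.0241

Over the interval, μ = 1.2 × 2 = 2.4 (2 hours).
P(N = 6) = e^(−μ) μ^6/6! = e^(−2.4) · 2.4^6/720 ≈ 0.0241.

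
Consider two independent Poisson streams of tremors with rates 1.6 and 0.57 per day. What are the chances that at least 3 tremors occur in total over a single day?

0.3692

Independent Poisson processes superpose: combined rate λ = 1.6 + 0.57 = 2.17 per day.
So μ = 2.17.
P(N ≥ 3) = 1 − P(N ≤ 2) ≈ 0.3692.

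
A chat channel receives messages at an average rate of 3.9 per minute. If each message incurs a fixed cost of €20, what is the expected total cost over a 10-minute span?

€780

E[N] = 3.9 × 10 = 39 (a 10-minute span = 10 minutes); E[cost] = 39 × €20 = €780.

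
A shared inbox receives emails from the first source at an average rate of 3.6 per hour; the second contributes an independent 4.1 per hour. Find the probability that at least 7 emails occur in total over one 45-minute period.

Independent Poisson processes superpose: combined rate λ = 3.6 + 4.1 = 7.7 per hour.
Over the interval, μ = 7.7 × 0.75 = 5.775 (a 45-minute period = 0.75 hours).
P(N ≥ 7) = 1 − P(N ≤ 6) ≈ 0.3576.

0.3576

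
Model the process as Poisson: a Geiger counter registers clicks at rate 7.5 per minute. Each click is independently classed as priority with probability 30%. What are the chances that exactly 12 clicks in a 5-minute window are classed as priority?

Thinning: the clicks that are classed as priority themselves form a Poisson process with rate 0.3 × 7.5 = 2.25 per minute.
Over the interval, μ = 2.25 × 5 = 11.25 (a 5-minute window = 5 minutes).
P(N = 12) = e^(−11.25) · 11.25^12/12! ≈ 0.1116.

0.1116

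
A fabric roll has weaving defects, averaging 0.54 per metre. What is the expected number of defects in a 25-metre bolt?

13.5

E[N] = λt = 0.54 × 25 = 13.5 (a 25-metre bolt = 25 metres).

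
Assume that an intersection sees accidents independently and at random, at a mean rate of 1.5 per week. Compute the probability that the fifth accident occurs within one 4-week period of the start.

Over the interval, μ = 1.5 × 4 = 6 (a 4-week period = 4 weeks).
The fifth arrival falls in the interval iff at least 5 events occur there: P(S_5 ≤ t) = P(N ≥ 5) = 1 − P(N ≤ 4) ≈ 0.7149.

0.7149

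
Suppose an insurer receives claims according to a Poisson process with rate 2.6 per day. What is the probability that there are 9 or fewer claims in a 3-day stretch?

Over the interval, μ = 2.6 × 3 = 7.8 (a 3-day stretch = 3 days).
P(N ≤ 9) = Σ_{j=0}^{9} e^(−μ) μ^j/j! ≈ 0.7411.

0.7411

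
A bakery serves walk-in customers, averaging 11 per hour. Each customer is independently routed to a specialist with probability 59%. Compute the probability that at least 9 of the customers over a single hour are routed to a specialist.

0.2072

Thinning: the customers that are routed to a specialist themselves form a Poisson process with rate 0.59 × 11 = 6.49 per hour.
So μ = 6.49.
P(N ≥ 9) = 1 − P(N ≤ 8) ≈ 0.2072.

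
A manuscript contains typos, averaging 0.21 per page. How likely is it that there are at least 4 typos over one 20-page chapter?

Over the interval, μ = 0.21 × 20 = 4.2 (a 20-page chapter = 20 pages).
P(N ≥ 4) = 1 − P(N ≤ 3) = 1 − Σ_{j=0}^{3} e^(−μ) μ^j/j! ≈ 0.6046.

0.6046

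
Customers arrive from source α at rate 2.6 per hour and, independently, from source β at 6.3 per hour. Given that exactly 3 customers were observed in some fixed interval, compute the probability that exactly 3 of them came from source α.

Given the total, each event is independently from source α with probability p = λ_α/(λ_α+λ_β) = 2.6/8.9 ≈ 0.2921.
So K ~ Binomial(3, 2.6/8.9): P(K = 3) = C(3,3) · (2.6/8.9)^3 · (6.3/8.9)^0 ≈ 0.0249.

0.0249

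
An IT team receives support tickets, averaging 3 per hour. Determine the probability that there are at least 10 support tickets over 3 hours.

0.4126

Over the interval, μ = 3 × 3 = 9 (3 hours).
P(N ≥ 10) = 1 − P(N ≤ 9) = 1 − Σ_{j=0}^{9} e^(−μ) μ^j/j! ≈ 0.4126.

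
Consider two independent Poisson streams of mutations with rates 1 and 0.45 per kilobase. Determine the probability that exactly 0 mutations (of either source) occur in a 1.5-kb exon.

Independent Poisson processes superpose: combined rate λ = 1 + 0.45 = 1.45 per kilobase.
Over the interval, μ = 1.45 × 1.5 = 2.175 (a 1.5-kb exon = 1.5 kilobases).
P(N = 0) = e^(−2.175) · 2.175^0/0! ≈ 0.1136.

0.1136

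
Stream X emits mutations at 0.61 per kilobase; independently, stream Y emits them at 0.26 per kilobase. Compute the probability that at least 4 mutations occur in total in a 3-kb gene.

Independent Poisson processes superpose: combined rate λ = 0.61 + 0.26 = 0.87 per kilobase.
Over the interval, μ = 0.87 × 3 = 2.61 (a 3-kb gene = 3 kilobases).
P(N ≥ 4) = 1 − P(N ≤ 3) ≈ 0.2662.

0.2662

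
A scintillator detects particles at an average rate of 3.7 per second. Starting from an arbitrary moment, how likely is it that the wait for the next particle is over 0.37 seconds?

The wait for the next event is exponential with rate λ = 3.7 per second.
P(T > 0.37) = e^(−λt) = e^(−3.7 × 0.37) = e^(−1.369) ≈ 0.2544.

0.2544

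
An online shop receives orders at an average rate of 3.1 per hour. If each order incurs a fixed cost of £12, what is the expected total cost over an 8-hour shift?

E[N] = 3.1 × 8 = 24.8 (an 8-hour shift = 8 hours); E[cost] = 24.8 × £12 = £297.6.

£297.6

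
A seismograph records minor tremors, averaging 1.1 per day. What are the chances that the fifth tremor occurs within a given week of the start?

Over the interval, μ = 1.1 × 7 = 7.7 (a week = 7 days).
The fifth arrival falls in the interval iff at least 5 events occur there: P(S_5 ≤ t) = P(N ≥ 5) = 1 − P(N ≤ 4) ≈ 0.8819.

0.8819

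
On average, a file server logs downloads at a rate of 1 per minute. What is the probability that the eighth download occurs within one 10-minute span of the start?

0.7798

Over the interval, μ = 1 × 10 = 10 (a 10-minute span = 10 minutes).
The eighth arrival falls in the interval iff at least 8 events occur there: P(S_8 ≤ t) = P(N ≥ 8) = 1 − P(N ≤ 7) ≈ 0.7798.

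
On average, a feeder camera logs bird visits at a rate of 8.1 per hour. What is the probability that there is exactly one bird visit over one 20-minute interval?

Over the interval, μ = 8.1 × 1/3 = 2.7 (a 20-minute interval = 1/3 hours).
P(N = 1) = e^(−μ) μ^1/1! = e^(−2.7) · 2.7^1/1 ≈ 0.1815.

0.1815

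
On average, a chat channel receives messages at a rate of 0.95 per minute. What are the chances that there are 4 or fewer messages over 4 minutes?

0.6678

Over the interval, μ = 0.95 × 4 = 3.8 (4 minutes).
P(N ≤ 4) = Σ_{j=0}^{4} e^(−μ) μ^j/j! ≈ 0.6678.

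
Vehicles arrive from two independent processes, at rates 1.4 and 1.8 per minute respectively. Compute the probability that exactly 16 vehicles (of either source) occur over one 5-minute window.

Independent Poisson processes superpose: combined rate λ = 1.4 + 1.8 = 3.2 per minute.
Over the interval, μ = 3.2 × 5 = 16 (a 5-minute window = 5 minutes).
P(N = 16) = e^(−16) · 16^16/16! ≈ 0.0992.

0.0992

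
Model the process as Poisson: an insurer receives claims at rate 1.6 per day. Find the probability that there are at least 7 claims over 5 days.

0.6866

Over the interval, μ = 1.6 × 5 = 8 (5 days).
P(N ≥ 7) = 1 − P(N ≤ 6) = 1 − Σ_{j=0}^{6} e^(−μ) μ^j/j! ≈ 0.6866.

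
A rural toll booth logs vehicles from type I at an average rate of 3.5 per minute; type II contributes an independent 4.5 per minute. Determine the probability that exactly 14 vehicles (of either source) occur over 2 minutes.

0.0930

Independent Poisson processes superpose: combined rate λ = 3.5 + 4.5 = 8 per minute.
Over the interval, μ = 8 × 2 = 16 (2 minutes).
P(N = 14) = e^(−16) · 16^14/14! ≈ 0.0930.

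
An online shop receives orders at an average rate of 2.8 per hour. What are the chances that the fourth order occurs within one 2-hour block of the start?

Over the interval, μ = 2.8 × 2 = 5.6 (a 2-hour block = 2 hours).
The fourth arrival falls in the interval iff at least 4 events occur there: P(S_4 ≤ t) = P(N ≥ 4) = 1 − P(N ≤ 3) ≈ 0.8094.

0.8094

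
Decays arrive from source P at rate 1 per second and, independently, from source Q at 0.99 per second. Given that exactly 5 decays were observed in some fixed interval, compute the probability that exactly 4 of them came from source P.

Given the total, each event is independently from source P with probability p = λ_P/(λ_P+λ_Q) = 1/1.99 ≈ 0.5025.
So K ~ Binomial(5, 1/1.99): P(K = 4) = C(5,4) · (1/1.99)^4 · (0.99/1.99)^1 ≈ 0.1586.

0.1586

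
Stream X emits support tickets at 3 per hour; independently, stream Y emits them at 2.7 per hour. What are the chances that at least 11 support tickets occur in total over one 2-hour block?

0.5869

Independent Poisson processes superpose: combined rate λ = 3 + 2.7 = 5.7 per hour.
Over the interval, μ = 5.7 × 2 = 11.4 (a 2-hour block = 2 hours).
P(N ≥ 11) = 1 − P(N ≤ 10) ≈ 0.5869.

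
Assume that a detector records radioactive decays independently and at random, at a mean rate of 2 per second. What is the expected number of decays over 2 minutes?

E[N] = λt = 2 × 120 = 240 (2 minutes = 120 seconds).

240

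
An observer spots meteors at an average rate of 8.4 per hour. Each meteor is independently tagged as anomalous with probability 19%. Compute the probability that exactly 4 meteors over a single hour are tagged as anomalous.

Thinning: the meteors that are tagged as anomalous themselves form a Poisson process with rate 0.19 × 8.4 = 1.596 per hour.
So μ = 1.596.
P(N = 4) = e^(−1.596) · 1.596^4/4! ≈ 0.0548.

0.0548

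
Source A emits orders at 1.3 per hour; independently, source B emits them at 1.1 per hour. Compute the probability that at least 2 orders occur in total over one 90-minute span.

0.8743

Independent Poisson processes superpose: combined rate λ = 1.3 + 1.1 = 2.4 per hour.
Over the interval, μ = 2.4 × 1.5 = 3.6 (a 90-minute span = 1.5 hours).
P(N ≥ 2) = 1 − P(N ≤ 1) ≈ 0.8743.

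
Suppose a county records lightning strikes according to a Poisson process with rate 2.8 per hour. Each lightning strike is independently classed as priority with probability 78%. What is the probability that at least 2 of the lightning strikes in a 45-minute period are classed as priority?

Thinning: the lightning strikes that are classed as priority themselves form a Poisson process with rate 0.78 × 2.8 = 2.184 per hour.
Over the interval, μ = 2.184 × 0.75 = 1.638 (a 45-minute period = 0.75 hours).
P(N ≥ 2) = 1 − P(N ≤ 1) ≈ 0.4873.

0.4873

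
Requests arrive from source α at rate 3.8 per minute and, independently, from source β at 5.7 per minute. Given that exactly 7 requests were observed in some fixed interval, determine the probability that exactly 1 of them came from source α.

0.1306

Given the total, each event is independently from source α with probability p = λ_α/(λ_α+λ_β) = 3.8/9.5 = 0.4000.
So K ~ Binomial(7, 3.8/9.5): P(K = 1) = C(7,1) · (3.8/9.5)^1 · (5.7/9.5)^6 ≈ 0.1306.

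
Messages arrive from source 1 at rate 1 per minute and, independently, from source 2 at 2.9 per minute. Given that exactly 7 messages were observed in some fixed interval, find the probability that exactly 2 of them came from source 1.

0.3139

Given the total, each event is independently from source 1 with probability p = λ_1/(λ_1+λ_2) = 1/3.9 ≈ 0.2564.
So K ~ Binomial(7, 1/3.9): P(K = 2) = C(7,2) · (1/3.9)^2 · (2.9/3.9)^5 ≈ 0.3139.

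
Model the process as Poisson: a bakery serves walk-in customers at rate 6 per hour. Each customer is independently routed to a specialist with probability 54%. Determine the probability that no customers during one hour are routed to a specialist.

Thinning: the customers that are routed to a specialist themselves form a Poisson process with rate 0.54 × 6 = 3.24 per hour.
So μ = 3.24.
P(N = 0) = e^(−3.24) · 3.24^0/0! ≈ 0.0392.

0.0392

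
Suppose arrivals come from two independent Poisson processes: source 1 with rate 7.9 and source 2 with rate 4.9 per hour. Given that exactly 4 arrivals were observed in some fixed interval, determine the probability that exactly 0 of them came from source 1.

Given the total, each event is independently from source 1 with probability p = λ_1/(λ_1+λ_2) = 7.9/12.8 ≈ 0.6172.
So K ~ Binomial(4, 7.9/12.8): P(K = 0) = C(4,0) · (7.9/12.8)^0 · (4.9/12.8)^4 ≈ 0.0215.

0.0215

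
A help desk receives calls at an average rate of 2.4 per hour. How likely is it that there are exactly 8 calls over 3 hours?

Over the interval, μ = 2.4 × 3 = 7.2 (3 hours).
P(N = 8) = e^(−μ) μ^8/8! = e^(−7.2) · 7.2^8/40320 ≈ 0.1337.

0.1337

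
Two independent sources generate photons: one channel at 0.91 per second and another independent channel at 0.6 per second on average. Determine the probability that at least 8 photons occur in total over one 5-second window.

Independent Poisson processes superpose: combined rate λ = 0.91 + 0.6 = 1.51 per second.
Over the interval, μ = 1.51 × 5 = 7.55 (a 5-second window = 5 seconds).
P(N ≥ 8) = 1 − P(N ≤ 7) ≈ 0.4827.

0.4827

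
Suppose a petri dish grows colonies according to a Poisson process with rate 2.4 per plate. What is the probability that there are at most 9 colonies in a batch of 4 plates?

Over the interval, μ = 2.4 × 4 = 9.6 (a batch of 4 plates = 4 plates).
P(N ≤ 9) = Σ_{j=0}^{9} e^(−μ) μ^j/j! ≈ 0.5089.

0.5089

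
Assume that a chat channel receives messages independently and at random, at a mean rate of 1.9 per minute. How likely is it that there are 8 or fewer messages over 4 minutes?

Over the interval, μ = 1.9 × 4 = 7.6 (4 minutes).
P(N ≤ 8) = Σ_{j=0}^{8} e^(−μ) μ^j/j! ≈ 0.6482.

0.6482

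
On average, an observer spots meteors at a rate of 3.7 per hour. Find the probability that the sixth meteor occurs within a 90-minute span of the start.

Over the interval, μ = 3.7 × 1.5 = 5.55 (a 90-minute span = 1.5 hours).
The sixth arrival falls in the interval iff at least 6 events occur there: P(S_6 ≤ t) = P(N ≥ 6) = 1 − P(N ≤ 5) ≈ 0.4796.

0.4796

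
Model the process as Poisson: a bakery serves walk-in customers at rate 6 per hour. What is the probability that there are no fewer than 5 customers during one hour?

With mean μ = 6 per hour,
P(N ≥ 5) = 1 − P(N ≤ 4) = 1 − Σ_{j=0}^{4} e^(−μ) μ^j/j! ≈ 0.7149.

0.7149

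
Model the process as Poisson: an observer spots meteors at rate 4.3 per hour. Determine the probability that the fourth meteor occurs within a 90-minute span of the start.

0.8847

Over the interval, μ = 4.3 × 1.5 = 6.45 (a 90-minute span = 1.5 hours).
The fourth arrival falls in the interval iff at least 4 events occur there: P(S_4 ≤ t) = P(N ≥ 4) = 1 − P(N ≤ 3) ≈ 0.8847.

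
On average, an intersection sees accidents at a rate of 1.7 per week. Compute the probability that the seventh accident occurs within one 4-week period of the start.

Over the interval, μ = 1.7 × 4 = 6.8 (a 4-week period = 4 weeks).
The seventh arrival falls in the interval iff at least 7 events occur there: P(S_7 ≤ t) = P(N ≥ 7) = 1 − P(N ≤ 6) ≈ 0.5201.

0.5201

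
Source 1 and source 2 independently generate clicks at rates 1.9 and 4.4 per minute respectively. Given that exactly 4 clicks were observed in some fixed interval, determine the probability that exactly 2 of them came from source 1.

0.2662

Given the total, each event is independently from source 1 with probability p = λ_1/(λ_1+λ_2) = 1.9/6.3 ≈ 0.3016.
So K ~ Binomial(4, 1.9/6.3): P(K = 2) = C(4,2) · (1.9/6.3)^2 · (4.4/6.3)^2 ≈ 0.2662.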